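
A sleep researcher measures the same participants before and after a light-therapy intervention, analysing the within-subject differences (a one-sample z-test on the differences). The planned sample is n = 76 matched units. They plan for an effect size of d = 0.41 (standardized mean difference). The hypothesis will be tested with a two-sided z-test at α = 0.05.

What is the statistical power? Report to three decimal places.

Power ≈ 0.947

Noncentrality parameter: δ = d·√n = 0.41 × √76 = 3.5743
Critical value for a two-sided test at α = 0.05: z_{α/2} = 1.960.
Power = Φ(δ − 1.960) + Φ(−δ − 1.960) = Φ(1.614) + Φ(-5.534) = 0.9468 + 0.0000 = 0.9468.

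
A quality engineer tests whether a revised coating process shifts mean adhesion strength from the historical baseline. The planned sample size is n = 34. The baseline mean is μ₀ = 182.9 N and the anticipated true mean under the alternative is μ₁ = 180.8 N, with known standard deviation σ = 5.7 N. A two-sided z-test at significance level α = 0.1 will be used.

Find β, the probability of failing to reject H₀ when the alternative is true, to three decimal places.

Standardized effect: d = |μ₁ − μ₀| / σ = |180.8 − 182.9| / 5.7 = 0.3684
Noncentrality parameter: δ = d·√n = 0.3684 × √34 = 2.1482
Critical value for a two-sided test at α = 0.1: z_{α/2} = 1.645.
Power = Φ(δ − 1.645) + Φ(−δ − 1.645) = Φ(0.503) + Φ(-3.793) = 0.6927 + 0.0001 = 0.6927.
Type II error: β = 1 − power = 1 − 0.6927 = 0.3073.

β ≈ 0.307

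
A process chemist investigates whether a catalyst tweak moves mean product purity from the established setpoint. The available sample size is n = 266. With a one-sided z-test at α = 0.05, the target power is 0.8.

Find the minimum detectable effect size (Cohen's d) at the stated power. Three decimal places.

Required noncentrality: δ = z_{0.05} + z_{0.20} = 1.645 + 0.842 = 2.486.
δ = d·√n ⇒ d = δ/√n = 2.486/√266 = 0.1525.

d ≈ 0.152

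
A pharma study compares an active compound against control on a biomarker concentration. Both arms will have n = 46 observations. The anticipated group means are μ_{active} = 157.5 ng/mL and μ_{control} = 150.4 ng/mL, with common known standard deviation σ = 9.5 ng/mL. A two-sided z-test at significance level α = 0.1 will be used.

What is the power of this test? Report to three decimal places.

Standardized effect: d = |μ_{active} − μ_{control}| / σ = |157.5 − 150.4| / 9.5 = 0.7474
Noncentrality parameter: δ = d·√(n/2) = 0.7474 × √(46/2) = 3.5843
Critical value for a two-sided test at α = 0.1: z_{α/2} = 1.645.
Power = Φ(δ − 1.645) + Φ(−δ − 1.645) = Φ(1.939) + Φ(-5.229) = 0.9738 + 0.0000 = 0.9738.

Power ≈ 0.974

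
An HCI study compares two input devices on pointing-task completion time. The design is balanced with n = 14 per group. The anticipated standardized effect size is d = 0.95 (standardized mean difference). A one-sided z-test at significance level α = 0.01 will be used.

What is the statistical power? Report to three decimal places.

Power ≈ 0.574

Noncentrality parameter: δ = d·√(n/2) = 0.95 × √(14/2) = 2.5135
Critical value for a one-sided test at α = 0.01: z_α = 2.326.
Power = P(Z > 2.326 − δ) = Φ(0.187) = 0.5742.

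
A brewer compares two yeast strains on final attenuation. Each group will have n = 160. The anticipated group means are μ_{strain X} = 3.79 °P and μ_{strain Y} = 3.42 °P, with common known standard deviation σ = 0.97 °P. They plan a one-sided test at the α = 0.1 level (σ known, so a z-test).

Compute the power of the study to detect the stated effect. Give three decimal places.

Standardized effect: d = |μ_{strain X} − μ_{strain Y}| / σ = |3.79 − 3.42| / 0.97 = 0.3814
Noncentrality parameter: δ = d·√(n/2) = 0.3814 × √(160/2) = 3.4117
Critical value for a one-sided test at α = 0.1: z_α = 1.282.
Power = P(Z > 1.282 − δ) = Φ(2.130) = 0.9834.

Power ≈ 0.983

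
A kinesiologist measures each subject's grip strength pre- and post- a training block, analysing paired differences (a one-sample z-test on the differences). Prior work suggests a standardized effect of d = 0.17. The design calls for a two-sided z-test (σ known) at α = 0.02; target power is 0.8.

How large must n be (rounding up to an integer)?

n = 348

For power 0.8 need Φ(δ − z_{0.01}) = 0.8, so δ = z_{0.01} + z_{0.20} = 2.326 + 0.842 = 3.168.
(For δ > 0 the lower-tail rejection region contributes negligibly to power, so the one-term inversion is standard.)
δ = d·√n ⇒ n = (δ/d)² = (3.168 / 0.17)² = 347.27.
Rounding up, n = 348.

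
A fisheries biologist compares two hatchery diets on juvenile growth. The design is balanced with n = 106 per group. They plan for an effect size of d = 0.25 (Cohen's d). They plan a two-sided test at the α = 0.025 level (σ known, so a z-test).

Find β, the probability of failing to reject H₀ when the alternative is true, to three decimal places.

Noncentrality parameter: δ = d·√(n/2) = 0.25 × √(106/2) = 1.8200
Critical value for a two-sided test at α = 0.025: z_{α/2} = 2.241.
Power = Φ(δ − 2.241) + Φ(−δ − 2.241) = Φ(-0.421) + Φ(-4.061) = 0.3367 + 0.0000 = 0.3368.
Type II error: β = 1 − power = 1 − 0.3368 = 0.6632.

β ≈ 0.663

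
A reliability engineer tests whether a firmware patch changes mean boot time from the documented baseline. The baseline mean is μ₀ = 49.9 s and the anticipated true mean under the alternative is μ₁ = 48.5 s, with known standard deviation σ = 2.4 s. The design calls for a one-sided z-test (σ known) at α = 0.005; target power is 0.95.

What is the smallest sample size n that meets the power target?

Standardized effect: d = |μ₁ − μ₀| / σ = |48.5 − 49.9| / 2.4 = 0.5833
For power 0.95 need Φ(δ − z_{0.005}) = 0.95, so δ = z_{0.005} + z_{0.05} = 2.576 + 1.645 = 4.221.
δ = d·√n ⇒ n = (δ/d)² = (4.221 / 0.5833)² = 52.35.
Round up to the next whole unit.

n = 53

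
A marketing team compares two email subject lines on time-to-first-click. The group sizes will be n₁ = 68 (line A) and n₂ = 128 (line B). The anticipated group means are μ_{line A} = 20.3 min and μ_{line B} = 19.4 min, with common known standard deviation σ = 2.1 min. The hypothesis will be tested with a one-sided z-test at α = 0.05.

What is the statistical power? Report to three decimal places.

Standardized effect: d = |μ_{line A} − μ_{line B}| / σ = |20.3 − 19.4| / 2.1 = 0.4286
Noncentrality parameter: δ = d / √(1/n₁ + 1/n₂) = 0.4286 / √(1/68 + 1/128) = 2.8560
Critical value for a one-sided test at α = 0.05: z_α = 1.645.
Power = Φ(δ − 1.645) = Φ(1.211) = 0.8871.

Power ≈ 0.887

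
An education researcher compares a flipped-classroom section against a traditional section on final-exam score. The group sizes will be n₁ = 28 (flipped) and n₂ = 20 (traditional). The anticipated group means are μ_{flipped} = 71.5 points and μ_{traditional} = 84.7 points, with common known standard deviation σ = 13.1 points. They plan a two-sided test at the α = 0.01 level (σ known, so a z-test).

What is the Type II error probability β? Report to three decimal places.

Standardized effect: d = |μ_{flipped} − μ_{traditional}| / σ = |71.5 − 84.7| / 13.1 = 1.0076
Noncentrality parameter: δ = d / √(1/n₁ + 1/n₂) = 1.0076 / √(1/28 + 1/20) = 3.4417
Critical value for a two-sided test at α = 0.01: z_{α/2} = 2.576.
Power = Φ(δ − 2.576) + Φ(−δ − 2.576) = Φ(0.866) + Φ(-6.018) = 0.8067 + 0.0000 = 0.8067.
Type II error: β = 1 − power = 1 − 0.8067 = 0.1933.

β ≈ 0.193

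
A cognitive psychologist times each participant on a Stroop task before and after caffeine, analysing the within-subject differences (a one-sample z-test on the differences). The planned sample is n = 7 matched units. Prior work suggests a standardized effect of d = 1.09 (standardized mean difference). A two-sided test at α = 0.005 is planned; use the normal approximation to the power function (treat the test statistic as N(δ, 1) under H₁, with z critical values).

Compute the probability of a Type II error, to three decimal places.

Noncentrality parameter: λ = d·√n = 1.09 × √7 = 2.8839
Two-sided α = 0.005 → critical value z_{0.0025} = 2.807.
Power = Φ(λ − 2.807) + Φ(−λ − 2.807) = Φ(0.077) + Φ(-5.691) = 0.5306 + 0.0000 = 0.5306.
Type II error: β = 1 − power = 1 − 0.5306 = 0.4694.

β ≈ 0.469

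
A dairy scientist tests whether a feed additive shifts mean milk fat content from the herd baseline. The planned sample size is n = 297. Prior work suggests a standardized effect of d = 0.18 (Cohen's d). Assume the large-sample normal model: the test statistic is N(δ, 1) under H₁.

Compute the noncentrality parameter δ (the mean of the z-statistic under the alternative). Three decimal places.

δ = d·√n = 0.18 × √297 = 3.1021

δ ≈ 3.102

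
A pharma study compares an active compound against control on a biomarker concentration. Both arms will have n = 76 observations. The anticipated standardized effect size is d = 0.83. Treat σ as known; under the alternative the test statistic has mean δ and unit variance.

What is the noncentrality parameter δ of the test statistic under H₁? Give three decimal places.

δ = d·√(n/2) = 0.83 × √(76/2) = 5.1165

δ ≈ 5.116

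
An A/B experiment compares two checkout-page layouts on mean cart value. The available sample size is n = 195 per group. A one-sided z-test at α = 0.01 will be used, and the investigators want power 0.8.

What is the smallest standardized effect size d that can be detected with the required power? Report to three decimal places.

Required noncentrality: δ = z_{0.01} + z_{0.20} = 2.326 + 0.842 = 3.168.
δ = d·√(n/2) ⇒ d = δ/√(n/2) = 3.168/√(195/2) = 0.3208.

d ≈ 0.321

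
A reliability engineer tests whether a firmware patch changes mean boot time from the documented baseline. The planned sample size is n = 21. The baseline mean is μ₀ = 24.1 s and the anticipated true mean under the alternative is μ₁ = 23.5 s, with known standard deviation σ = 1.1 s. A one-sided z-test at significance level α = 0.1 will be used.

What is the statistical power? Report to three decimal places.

Standardized effect: d = |μ₁ − μ₀| / σ = |23.5 − 24.1| / 1.1 = 0.5455
Noncentrality parameter: λ = d·√n = 0.5455 × √21 = 2.4996
One-sided α = 0.1 → critical value z_{0.1} = 1.282.
Power = P(Z > 1.282 − λ) = Φ(1.218) = 0.8884.

Power ≈ 0.888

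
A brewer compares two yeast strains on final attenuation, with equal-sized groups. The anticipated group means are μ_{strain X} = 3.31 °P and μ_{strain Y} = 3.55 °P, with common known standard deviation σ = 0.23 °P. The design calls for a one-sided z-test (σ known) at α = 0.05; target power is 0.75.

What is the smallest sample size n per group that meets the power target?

n = 10 per group

Standardized effect: d = |μ_{strain X} − μ_{strain Y}| / σ = |3.31 − 3.55| / 0.23 = 1.0435
For power 0.75 need Φ(δ − z_{0.05}) = 0.75, so δ = z_{0.05} + z_{0.25} = 1.645 + 0.674 = 2.319.
δ = d·√(n/2) ⇒ n = 2(δ/d)² = 2 × (2.319 / 1.0435)² = 9.88.
Rounding up, n = 10 per group.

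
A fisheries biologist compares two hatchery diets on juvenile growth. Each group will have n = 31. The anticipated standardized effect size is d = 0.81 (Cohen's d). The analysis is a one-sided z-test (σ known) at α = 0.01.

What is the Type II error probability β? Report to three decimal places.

Noncentrality parameter: λ = d·√(n/2) = 0.81 × √(31/2) = 3.1890
One-sided α = 0.01 → critical value z_{0.01} = 2.326.
Power = P(Z > 2.326 − λ) = Φ(0.863) = 0.8058.
Type II error: β = 1 − power = 1 − 0.8058 = 0.1942.

β ≈ 0.194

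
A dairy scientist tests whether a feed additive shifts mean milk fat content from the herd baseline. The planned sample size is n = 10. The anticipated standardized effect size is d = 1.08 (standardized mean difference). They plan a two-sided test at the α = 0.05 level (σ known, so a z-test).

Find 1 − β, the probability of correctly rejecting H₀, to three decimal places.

Power ≈ 0.927

Noncentrality parameter: δ = d·√n = 1.08 × √10 = 3.4153
Critical value for a two-sided test at α = 0.05: z_{α/2} = 1.960.
Power = Φ(δ − 1.960) + Φ(−δ − 1.960) = Φ(1.455) + Φ(-5.375) = 0.9272 + 0.0000 = 0.9272.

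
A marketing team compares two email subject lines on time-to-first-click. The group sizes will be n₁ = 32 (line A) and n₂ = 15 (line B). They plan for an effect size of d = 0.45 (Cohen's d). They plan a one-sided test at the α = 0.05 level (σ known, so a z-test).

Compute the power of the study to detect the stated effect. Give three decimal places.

Power ≈ 0.418

Noncentrality parameter: λ = d / √(1/n₁ + 1/n₂) = 0.45 / √(1/32 + 1/15) = 1.4381
One-sided α = 0.05 → critical value z_{0.05} = 1.645.
Power = P(Z > 1.645 − λ) = Φ(-0.207) = 0.4181.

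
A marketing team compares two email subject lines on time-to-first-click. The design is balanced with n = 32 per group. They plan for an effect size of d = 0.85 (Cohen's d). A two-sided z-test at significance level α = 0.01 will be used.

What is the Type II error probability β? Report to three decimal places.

Noncentrality parameter: δ = d·√(n/2) = 0.85 × √(32/2) = 3.4000
Two-sided α = 0.01 → critical value z_{0.005} = 2.576.
Power = Φ(δ − 2.576) + Φ(−δ − 2.576) = Φ(0.824) + Φ(-5.976) = 0.7951 + 0.0000 = 0.7951.
Type II error: β = 1 − power = 1 − 0.7951 = 0.2049.

β ≈ 0.205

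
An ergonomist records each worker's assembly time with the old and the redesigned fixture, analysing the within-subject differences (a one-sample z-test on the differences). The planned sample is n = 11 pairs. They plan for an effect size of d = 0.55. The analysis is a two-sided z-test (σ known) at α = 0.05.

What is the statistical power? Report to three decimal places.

Power ≈ 0.446

Noncentrality parameter: δ = d·√n = 0.55 × √11 = 1.8241
Two-sided α = 0.05 → critical value z_{0.025} = 1.960.
Power = Φ(δ − 1.960) + Φ(−δ − 1.960) = Φ(-0.136) + Φ(-3.784) = 0.4460 + 0.0001 = 0.4461.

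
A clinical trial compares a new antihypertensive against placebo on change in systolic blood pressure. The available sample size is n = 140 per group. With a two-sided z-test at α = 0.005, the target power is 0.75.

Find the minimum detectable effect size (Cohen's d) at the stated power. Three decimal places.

d ≈ 0.416

Required noncentrality: δ = z_{0.0025} + z_{0.25} = 2.807 + 0.674 = 3.482.
(Lower-tail contribution to power is negligible for δ > 0.)
δ = d·√(n/2) ⇒ d = δ/√(n/2) = 3.482/√(140/2) = 0.4161.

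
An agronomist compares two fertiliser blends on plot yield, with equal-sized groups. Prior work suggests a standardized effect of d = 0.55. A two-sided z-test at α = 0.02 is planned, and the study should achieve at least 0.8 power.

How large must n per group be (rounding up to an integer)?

For power 0.8 need Φ(δ − z_{0.01}) = 0.8, so δ = z_{0.01} + z_{0.20} = 2.326 + 0.842 = 3.168.
(Ignoring the negligible lower-tail rejection probability gives the usual closed-form inversion.)
δ = d·√(n/2) ⇒ n = 2(δ/d)² = 2 × (3.168 / 0.55)² = 66.35.
Rounding up, n = 67 per group.

n = 67 per group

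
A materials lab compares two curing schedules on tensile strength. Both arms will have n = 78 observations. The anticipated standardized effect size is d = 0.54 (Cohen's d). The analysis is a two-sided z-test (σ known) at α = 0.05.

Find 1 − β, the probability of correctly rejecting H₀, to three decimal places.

Power ≈ 0.921

Noncentrality parameter: δ = d·√(n/2) = 0.54 × √(78/2) = 3.3723
Critical value for a two-sided test at α = 0.05: z_{α/2} = 1.960.
Power = Φ(δ − 1.960) + Φ(−δ − 1.960) = Φ(1.412) + Φ(-5.332) = 0.9211 + 0.0000 = 0.9211.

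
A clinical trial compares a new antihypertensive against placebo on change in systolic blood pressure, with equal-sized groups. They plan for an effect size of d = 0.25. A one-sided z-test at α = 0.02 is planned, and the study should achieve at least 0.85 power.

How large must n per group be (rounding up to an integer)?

Set Φ(δ − 2.054) = 0.85; then δ − 2.054 = Φ⁻¹(0.85) = 1.036, giving δ = 3.090.
δ = d·√(n/2) ⇒ n = 2(δ/d)² = 2 × (3.090 / 0.25)² = 305.58.
Rounding up, n = 306 per group.

n = 306 per group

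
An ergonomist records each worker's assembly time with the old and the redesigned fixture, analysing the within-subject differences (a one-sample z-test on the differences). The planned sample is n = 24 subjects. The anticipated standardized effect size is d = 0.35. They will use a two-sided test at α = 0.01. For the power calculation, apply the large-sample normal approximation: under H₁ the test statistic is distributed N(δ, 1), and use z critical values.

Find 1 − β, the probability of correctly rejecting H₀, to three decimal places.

Noncentrality parameter: δ = d·√n = 0.35 × √24 = 1.7146
Critical value for a two-sided test at α = 0.01: z_{α/2} = 2.576.
Power = Φ(δ − 2.576) + Φ(−δ − 2.576) = Φ(-0.861) + Φ(-4.290) = 0.1946 + 0.0000 = 0.1946.

Power ≈ 0.195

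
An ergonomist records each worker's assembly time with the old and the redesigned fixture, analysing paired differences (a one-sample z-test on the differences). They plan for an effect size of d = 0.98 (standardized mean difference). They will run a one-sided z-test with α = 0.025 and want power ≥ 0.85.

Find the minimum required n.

n = 10

For power 0.85 need Φ(δ − z_{0.025}) = 0.85, so δ = z_{0.025} + z_{0.15} = 1.960 + 1.036 = 2.996.
δ = d·√n ⇒ n = (δ/d)² = (2.996 / 0.98)² = 9.35.
Round up to the next whole unit.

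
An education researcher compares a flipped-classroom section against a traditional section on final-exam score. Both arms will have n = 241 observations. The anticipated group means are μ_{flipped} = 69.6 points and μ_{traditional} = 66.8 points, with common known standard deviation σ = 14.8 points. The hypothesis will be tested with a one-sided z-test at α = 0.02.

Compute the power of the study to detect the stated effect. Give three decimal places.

Standardized effect: d = |μ_{flipped} − μ_{traditional}| / σ = |69.6 − 66.8| / 14.8 = 0.1892
Noncentrality parameter: δ = d·√(n/2) = 0.1892 × √(241/2) = 2.0768
Critical value for a one-sided test at α = 0.02: z_α = 2.054.
Power = P(Z > 2.054 − δ) = Φ(0.023) = 0.5092.

Power ≈ 0.509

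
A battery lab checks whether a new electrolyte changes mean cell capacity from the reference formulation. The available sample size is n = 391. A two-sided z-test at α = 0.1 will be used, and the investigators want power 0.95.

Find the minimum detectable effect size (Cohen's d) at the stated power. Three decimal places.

Need Φ(δ − 1.645) = 0.95, so δ = 1.645 + 1.645 = 3.290.
(The second rejection-region term Φ(−δ − z_{α/2}) is negligible and dropped.)
δ = d·√n ⇒ d = δ/√n = 3.290/√391 = 0.1664.

d ≈ 0.166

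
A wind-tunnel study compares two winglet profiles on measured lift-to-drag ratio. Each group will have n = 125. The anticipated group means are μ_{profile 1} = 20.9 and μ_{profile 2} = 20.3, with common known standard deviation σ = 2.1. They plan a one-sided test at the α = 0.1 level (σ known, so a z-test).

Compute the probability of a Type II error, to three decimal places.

Standardized effect: d = |μ_{profile 1} − μ_{profile 2}| / σ = |20.9 − 20.3| / 2.1 = 0.2857
Noncentrality parameter: δ = d·√(n/2) = 0.2857 × √(125/2) = 2.2588
One-sided α = 0.1 → critical value z_{0.1} = 1.282.
Power = P(Z > 1.282 − δ) = Φ(0.977) = 0.8358.
Type II error: β = 1 − power = 1 − 0.8358 = 0.1642.

β ≈ 0.164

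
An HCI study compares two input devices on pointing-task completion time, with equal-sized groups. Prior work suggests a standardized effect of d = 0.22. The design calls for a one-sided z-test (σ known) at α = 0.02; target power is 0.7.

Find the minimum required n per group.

n = 275 per group

Set Φ(δ − 2.054) = 0.7; then δ − 2.054 = Φ⁻¹(0.7) = 0.524, giving δ = 2.578.
δ = d·√(n/2) ⇒ n = 2(δ/d)² = 2 × (2.578 / 0.22)² = 274.66.
Rounding up, n = 275 per group.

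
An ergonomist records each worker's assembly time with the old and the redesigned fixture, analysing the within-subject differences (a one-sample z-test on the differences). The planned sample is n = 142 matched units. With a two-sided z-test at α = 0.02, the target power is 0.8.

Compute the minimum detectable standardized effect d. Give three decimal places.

Required noncentrality: δ = z_{0.01} + z_{0.20} = 2.326 + 0.842 = 3.168.
(The second rejection-region term Φ(−δ − z_{α/2}) is negligible and dropped.)
δ = d·√n ⇒ d = δ/√n = 3.168/√142 = 0.2659.

d ≈ 0.266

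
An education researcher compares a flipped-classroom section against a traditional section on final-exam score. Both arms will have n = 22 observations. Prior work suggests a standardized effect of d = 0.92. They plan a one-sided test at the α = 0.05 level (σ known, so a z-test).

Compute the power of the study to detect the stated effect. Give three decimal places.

Noncentrality parameter: δ = d·√(n/2) = 0.92 × √(22/2) = 3.0513
One-sided α = 0.05 → critical value z_{0.05} = 1.645.
Power = P(Z > 1.645 − δ) = Φ(1.406) = 0.9202.

Power ≈ 0.920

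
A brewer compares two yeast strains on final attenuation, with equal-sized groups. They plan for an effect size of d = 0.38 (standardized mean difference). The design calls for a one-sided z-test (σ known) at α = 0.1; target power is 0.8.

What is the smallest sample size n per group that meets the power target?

n = 63 per group

Set Φ(δ − 1.282) = 0.8; then δ − 1.282 = Φ⁻¹(0.8) = 0.842, giving δ = 2.123.
δ = d·√(n/2) ⇒ n = 2(δ/d)² = 2 × (2.123 / 0.38)² = 62.44.
Round up to the next whole unit.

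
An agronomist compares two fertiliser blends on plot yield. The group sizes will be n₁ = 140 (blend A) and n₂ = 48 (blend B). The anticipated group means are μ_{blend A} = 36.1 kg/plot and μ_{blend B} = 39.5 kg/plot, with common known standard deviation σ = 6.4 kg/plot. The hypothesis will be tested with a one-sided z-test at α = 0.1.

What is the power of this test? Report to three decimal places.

Standardized effect: d = |μ_{blend A} − μ_{blend B}| / σ = |36.1 − 39.5| / 6.4 = 0.5312
Noncentrality parameter: δ = d / √(1/n₁ + 1/n₂) = 0.5312 / √(1/140 + 1/48) = 3.1762
One-sided α = 0.1 → critical value z_{0.1} = 1.282.
Power = P(Z > 1.282 − δ) = Φ(1.895) = 0.9709.

Power ≈ 0.971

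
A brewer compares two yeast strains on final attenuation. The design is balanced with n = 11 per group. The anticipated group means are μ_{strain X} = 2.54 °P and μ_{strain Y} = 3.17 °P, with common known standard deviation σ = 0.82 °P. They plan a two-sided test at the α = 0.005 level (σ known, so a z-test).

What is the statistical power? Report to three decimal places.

Power ≈ 0.157

Standardized effect: d = |μ_{strain X} − μ_{strain Y}| / σ = |2.54 − 3.17| / 0.82 = 0.7683
Noncentrality parameter: λ = d·√(n/2) = 0.7683 × √(11/2) = 1.8018
Critical value for a two-sided test at α = 0.005: z_{α/2} = 2.807.
Power = Φ(λ − 2.807) + Φ(−λ − 2.807) = Φ(-1.005) + Φ(-4.609) = 0.1574 + 0.0000 = 0.1574.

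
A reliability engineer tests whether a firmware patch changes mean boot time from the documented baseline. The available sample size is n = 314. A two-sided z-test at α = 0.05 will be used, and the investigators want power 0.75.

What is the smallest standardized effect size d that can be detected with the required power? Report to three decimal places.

Required noncentrality: δ = z_{0.025} + z_{0.25} = 1.960 + 0.674 = 2.634.
(Lower-tail contribution to power is negligible for δ > 0.)
δ = d·√n ⇒ d = δ/√n = 2.634/√314 = 0.1487.

d ≈ 0.149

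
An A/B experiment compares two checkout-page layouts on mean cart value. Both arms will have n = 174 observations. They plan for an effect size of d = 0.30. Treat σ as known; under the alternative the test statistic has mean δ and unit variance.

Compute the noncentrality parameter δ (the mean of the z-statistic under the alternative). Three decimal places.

δ ≈ 2.798

δ = d·√(n/2) = 0.30 × √(174/2) = 2.7982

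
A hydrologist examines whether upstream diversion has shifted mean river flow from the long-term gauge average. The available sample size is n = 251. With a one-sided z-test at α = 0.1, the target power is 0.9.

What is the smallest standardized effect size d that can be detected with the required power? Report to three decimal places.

d ≈ 0.162

Need Φ(δ − 1.282) = 0.9, so δ = 1.282 + 1.282 = 2.563.
δ = d·√n ⇒ d = δ/√n = 2.563/√251 = 0.1618.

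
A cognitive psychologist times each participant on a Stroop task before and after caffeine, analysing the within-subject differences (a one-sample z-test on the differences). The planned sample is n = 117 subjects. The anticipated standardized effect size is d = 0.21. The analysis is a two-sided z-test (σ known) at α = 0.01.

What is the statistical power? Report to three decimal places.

Noncentrality parameter: δ = d·√n = 0.21 × √117 = 2.2715
Critical value for a two-sided test at α = 0.01: z_{α/2} = 2.576.
Power = Φ(δ − 2.576) + Φ(−δ − 2.576) = Φ(-0.304) + Φ(-4.847) = 0.3804 + 0.0000 = 0.3804.

Power ≈ 0.380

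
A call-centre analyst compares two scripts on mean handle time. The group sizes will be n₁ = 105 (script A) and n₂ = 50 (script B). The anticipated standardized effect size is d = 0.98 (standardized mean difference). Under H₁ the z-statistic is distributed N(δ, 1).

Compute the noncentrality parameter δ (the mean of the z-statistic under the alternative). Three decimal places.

δ ≈ 5.703

δ = d / √(1/n₁ + 1/n₂) = 0.98 / √(1/105 + 1/50) = 5.7035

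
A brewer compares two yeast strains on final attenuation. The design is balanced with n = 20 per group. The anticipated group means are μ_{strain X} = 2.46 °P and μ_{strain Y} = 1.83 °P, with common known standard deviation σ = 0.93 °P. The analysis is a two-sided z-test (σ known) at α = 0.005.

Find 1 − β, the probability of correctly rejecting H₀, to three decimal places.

Power ≈ 0.253

Standardized effect: d = |μ_{strain X} − μ_{strain Y}| / σ = |2.46 − 1.83| / 0.93 = 0.6774
Noncentrality parameter: δ = d·√(n/2) = 0.6774 × √(20/2) = 2.1422
Critical value for a two-sided test at α = 0.005: z_{α/2} = 2.807.
Power = Φ(δ − 2.807) + Φ(−δ − 2.807) = Φ(-0.665) + Φ(-4.949) = 0.2531 + 0.0000 = 0.2531.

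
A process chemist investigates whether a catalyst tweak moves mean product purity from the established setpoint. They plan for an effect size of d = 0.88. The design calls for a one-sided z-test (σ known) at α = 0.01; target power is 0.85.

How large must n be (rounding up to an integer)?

For power 0.85 need Φ(δ − z_{0.01}) = 0.85, so δ = z_{0.01} + z_{0.15} = 2.326 + 1.036 = 3.363.
δ = d·√n ⇒ n = (δ/d)² = (3.363 / 0.88)² = 14.60.
Round up to the next whole unit.

n = 15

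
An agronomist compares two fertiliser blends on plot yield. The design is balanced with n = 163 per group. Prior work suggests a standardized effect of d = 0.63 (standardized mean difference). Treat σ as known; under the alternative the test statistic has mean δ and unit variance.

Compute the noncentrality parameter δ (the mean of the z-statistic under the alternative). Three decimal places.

The noncentrality parameter scales effect size by the design's sample-size factor: δ = d·√(n/2) = 0.63 × √(163/2) = 5.6875

δ ≈ 5.687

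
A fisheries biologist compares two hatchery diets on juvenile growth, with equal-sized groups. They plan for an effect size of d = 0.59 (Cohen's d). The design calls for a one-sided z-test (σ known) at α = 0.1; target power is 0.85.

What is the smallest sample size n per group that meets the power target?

For power 0.85 need Φ(δ − z_{0.1}) = 0.85, so δ = z_{0.1} + z_{0.15} = 1.282 + 1.036 = 2.318.
δ = d·√(n/2) ⇒ n = 2(δ/d)² = 2 × (2.318 / 0.59)² = 30.87.
Rounding up, n = 31 per group.

n = 31 per group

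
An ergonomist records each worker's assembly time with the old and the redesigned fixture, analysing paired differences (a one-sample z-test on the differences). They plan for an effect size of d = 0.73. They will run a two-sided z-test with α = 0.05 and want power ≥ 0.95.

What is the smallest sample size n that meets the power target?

Set Φ(δ − 1.960) = 0.95; then δ − 1.960 = Φ⁻¹(0.95) = 1.645, giving δ = 3.605.
(For δ > 0 the lower-tail rejection region contributes negligibly to power, so the one-term inversion is standard.)
δ = d·√n ⇒ n = (δ/d)² = (3.605 / 0.73)² = 24.38.
Round up to the next whole unit.

n = 25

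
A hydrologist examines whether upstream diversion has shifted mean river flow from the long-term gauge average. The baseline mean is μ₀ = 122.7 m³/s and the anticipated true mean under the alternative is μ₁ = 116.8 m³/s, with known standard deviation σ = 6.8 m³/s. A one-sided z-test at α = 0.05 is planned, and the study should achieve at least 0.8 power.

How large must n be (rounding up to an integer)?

Standardized effect: d = |μ₁ − μ₀| / σ = |116.8 − 122.7| / 6.8 = 0.8676
Set Φ(δ − 1.645) = 0.8; then δ − 1.645 = Φ⁻¹(0.8) = 0.842, giving δ = 2.486.
δ = d·√n ⇒ n = (δ/d)² = (2.486 / 0.8676)² = 8.21.
Round up to the next whole unit.

n = 9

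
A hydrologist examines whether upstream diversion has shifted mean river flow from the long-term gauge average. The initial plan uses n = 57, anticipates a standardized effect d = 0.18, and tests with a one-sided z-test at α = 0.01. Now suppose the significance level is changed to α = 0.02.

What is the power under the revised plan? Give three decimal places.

δ = d·√n = 0.18 × √57 = 1.3590 (unchanged). New critical value: z_{0.02} = 2.054.
Revised power = P(Z > 2.054 − δ) = Φ(-0.695) = 0.2436.

Power ≈ 0.244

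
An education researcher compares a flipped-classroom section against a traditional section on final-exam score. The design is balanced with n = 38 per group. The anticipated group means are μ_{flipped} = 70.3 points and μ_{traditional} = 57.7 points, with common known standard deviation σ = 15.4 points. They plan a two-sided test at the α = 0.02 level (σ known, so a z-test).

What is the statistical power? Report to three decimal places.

Power ≈ 0.893

Standardized effect: d = |μ_{flipped} − μ_{traditional}| / σ = |70.3 − 57.7| / 15.4 = 0.8182
Noncentrality parameter: δ = d·√(n/2) = 0.8182 × √(38/2) = 3.5664
Two-sided α = 0.02 → critical value z_{0.01} = 2.326.
Power = Φ(δ − 2.326) + Φ(−δ − 2.326) = Φ(1.240) + Φ(-5.893) = 0.8925 + 0.0000 = 0.8925.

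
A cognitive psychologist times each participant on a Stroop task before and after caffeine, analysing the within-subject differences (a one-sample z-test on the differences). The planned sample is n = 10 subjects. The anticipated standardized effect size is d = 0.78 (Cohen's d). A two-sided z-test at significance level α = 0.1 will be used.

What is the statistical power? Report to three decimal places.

Noncentrality parameter: λ = d·√n = 0.78 × √10 = 2.4666
Critical value for a two-sided test at α = 0.1: z_{α/2} = 1.645.
Power = Φ(λ − 1.645) + Φ(−λ − 1.645) = Φ(0.822) + Φ(-4.111) = 0.7944 + 0.0000 = 0.7944.

Power ≈ 0.794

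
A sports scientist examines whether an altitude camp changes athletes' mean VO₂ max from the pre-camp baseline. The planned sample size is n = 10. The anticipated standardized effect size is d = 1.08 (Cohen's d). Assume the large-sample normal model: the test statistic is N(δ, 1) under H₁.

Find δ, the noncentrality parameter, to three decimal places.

δ ≈ 3.415

δ = d·√n = 1.08 × √10 = 3.4153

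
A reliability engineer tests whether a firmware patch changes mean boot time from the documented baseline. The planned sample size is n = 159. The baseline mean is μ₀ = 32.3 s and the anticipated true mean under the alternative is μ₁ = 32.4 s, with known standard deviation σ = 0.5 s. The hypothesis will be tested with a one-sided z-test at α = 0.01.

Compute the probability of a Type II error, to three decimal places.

β ≈ 0.422

Standardized effect: d = |μ₁ − μ₀| / σ = |32.4 − 32.3| / 0.5 = 0.2000
Noncentrality parameter: δ = d·√n = 0.2000 × √159 = 2.5219
One-sided α = 0.01 → critical value z_{0.01} = 2.326.
Power = Φ(δ − 2.326) = Φ(0.196) = 0.5775.
Type II error: β = 1 − power = 1 − 0.5775 = 0.4225.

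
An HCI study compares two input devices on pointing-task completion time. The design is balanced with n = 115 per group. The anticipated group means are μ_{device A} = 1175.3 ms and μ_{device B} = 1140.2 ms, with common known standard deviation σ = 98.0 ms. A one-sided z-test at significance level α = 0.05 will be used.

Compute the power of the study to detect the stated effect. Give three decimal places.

Standardized effect: d = |μ_{device A} − μ_{device B}| / σ = |1175.3 − 1140.2| / 98.0 = 0.3582
Noncentrality parameter: δ = d·√(n/2) = 0.3582 × √(115/2) = 2.7159
One-sided α = 0.05 → critical value z_{0.05} = 1.645.
Power = Φ(δ − 1.645) = Φ(1.071) = 0.8579.

Power ≈ 0.858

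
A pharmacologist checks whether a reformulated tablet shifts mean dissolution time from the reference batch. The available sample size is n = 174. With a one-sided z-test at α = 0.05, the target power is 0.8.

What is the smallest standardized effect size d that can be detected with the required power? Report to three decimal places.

d ≈ 0.188

Need Φ(δ − 1.645) = 0.8, so δ = 1.645 + 0.842 = 2.486.
δ = d·√n ⇒ d = δ/√n = 2.486/√174 = 0.1885.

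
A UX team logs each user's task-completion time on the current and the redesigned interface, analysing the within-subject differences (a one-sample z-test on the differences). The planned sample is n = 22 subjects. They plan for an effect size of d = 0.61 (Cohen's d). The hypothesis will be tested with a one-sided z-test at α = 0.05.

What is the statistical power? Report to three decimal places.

Power ≈ 0.888

Noncentrality parameter: δ = d·√n = 0.61 × √22 = 2.8612
One-sided α = 0.05 → critical value z_{0.05} = 1.645.
Power = Φ(δ − 1.645) = Φ(1.216) = 0.8881.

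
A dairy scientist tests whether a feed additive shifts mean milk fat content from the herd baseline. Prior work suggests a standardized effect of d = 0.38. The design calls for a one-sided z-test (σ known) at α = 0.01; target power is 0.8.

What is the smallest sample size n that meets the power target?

For power 0.8 need Φ(δ − z_{0.01}) = 0.8, so δ = z_{0.01} + z_{0.20} = 2.326 + 0.842 = 3.168.
δ = d·√n ⇒ n = (δ/d)² = (3.168 / 0.38)² = 69.50.
Rounding up, n = 70.

n = 70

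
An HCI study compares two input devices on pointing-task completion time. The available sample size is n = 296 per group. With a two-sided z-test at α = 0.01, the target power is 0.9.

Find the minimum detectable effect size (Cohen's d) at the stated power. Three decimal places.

Need Φ(δ − 2.576) = 0.9, so δ = 2.576 + 1.282 = 3.857.
(Lower-tail contribution to power is negligible for δ > 0.)
δ = d·√(n/2) ⇒ d = δ/√(n/2) = 3.857/√(296/2) = 0.3171.

d ≈ 0.317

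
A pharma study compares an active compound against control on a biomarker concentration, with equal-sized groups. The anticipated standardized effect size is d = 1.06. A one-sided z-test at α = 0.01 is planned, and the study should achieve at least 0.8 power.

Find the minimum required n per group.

For power 0.8 need Φ(δ − z_{0.01}) = 0.8, so δ = z_{0.01} + z_{0.20} = 2.326 + 0.842 = 3.168.
δ = d·√(n/2) ⇒ n = 2(δ/d)² = 2 × (3.168 / 1.06)² = 17.86.
Rounding up, n = 18 per group.

n = 18 per group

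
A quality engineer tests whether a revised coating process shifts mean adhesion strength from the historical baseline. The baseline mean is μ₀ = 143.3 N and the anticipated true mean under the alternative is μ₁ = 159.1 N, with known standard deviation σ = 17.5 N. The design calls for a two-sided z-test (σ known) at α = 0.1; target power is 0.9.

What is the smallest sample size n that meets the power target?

Standardized effect: d = |μ₁ − μ₀| / σ = |159.1 − 143.3| / 17.5 = 0.9029
Set Φ(δ − 1.645) = 0.9; then δ − 1.645 = Φ⁻¹(0.9) = 1.282, giving δ = 2.926.
(For δ > 0 the lower-tail rejection region contributes negligibly to power, so the one-term inversion is standard.)
δ = d·√n ⇒ n = (δ/d)² = (2.926 / 0.9029)² = 10.51.
Rounding up, n = 11.

n = 11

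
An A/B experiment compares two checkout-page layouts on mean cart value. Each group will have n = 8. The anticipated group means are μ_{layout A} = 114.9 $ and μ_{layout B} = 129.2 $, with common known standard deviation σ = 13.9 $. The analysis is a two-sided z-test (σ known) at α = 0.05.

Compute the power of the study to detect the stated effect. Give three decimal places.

Power ≈ 0.539

Standardized effect: d = |μ_{layout A} − μ_{layout B}| / σ = |114.9 − 129.2| / 13.9 = 1.0288
Noncentrality parameter: δ = d·√(n/2) = 1.0288 × √(8/2) = 2.0576
Critical value for a two-sided test at α = 0.05: z_{α/2} = 1.960.
Power = Φ(δ − 1.960) + Φ(−δ − 1.960) = Φ(0.098) + Φ(-4.018) = 0.5389 + 0.0000 = 0.5389.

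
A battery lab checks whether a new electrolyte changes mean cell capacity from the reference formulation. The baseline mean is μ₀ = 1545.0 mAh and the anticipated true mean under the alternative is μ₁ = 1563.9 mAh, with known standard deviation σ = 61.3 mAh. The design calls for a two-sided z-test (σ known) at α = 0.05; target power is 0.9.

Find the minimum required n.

n = 111

Standardized effect: d = |μ₁ − μ₀| / σ = |1563.9 − 1545.0| / 61.3 = 0.3083
For power 0.9 need Φ(δ − z_{0.025}) = 0.9, so δ = z_{0.025} + z_{0.10} = 1.960 + 1.282 = 3.242.
(For δ > 0 the lower-tail rejection region contributes negligibly to power, so the one-term inversion is standard.)
δ = d·√n ⇒ n = (δ/d)² = (3.242 / 0.3083)² = 110.53.
Rounding up, n = 111.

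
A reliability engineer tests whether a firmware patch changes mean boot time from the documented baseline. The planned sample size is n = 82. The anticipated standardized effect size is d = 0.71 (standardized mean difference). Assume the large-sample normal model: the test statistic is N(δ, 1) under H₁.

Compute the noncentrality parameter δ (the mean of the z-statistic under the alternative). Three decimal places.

δ = d·√n = 0.71 × √82 = 6.4293

δ ≈ 6.429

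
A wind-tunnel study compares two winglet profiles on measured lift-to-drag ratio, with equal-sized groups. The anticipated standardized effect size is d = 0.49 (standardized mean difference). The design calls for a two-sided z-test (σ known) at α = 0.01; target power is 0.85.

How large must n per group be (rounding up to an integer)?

n = 109 per group

Set Φ(δ − 2.576) = 0.85; then δ − 2.576 = Φ⁻¹(0.85) = 1.036, giving δ = 3.612.
(For δ > 0 the lower-tail rejection region contributes negligibly to power, so the one-term inversion is standard.)
δ = d·√(n/2) ⇒ n = 2(δ/d)² = 2 × (3.612 / 0.49)² = 108.69.
Rounding up, n = 109 per group.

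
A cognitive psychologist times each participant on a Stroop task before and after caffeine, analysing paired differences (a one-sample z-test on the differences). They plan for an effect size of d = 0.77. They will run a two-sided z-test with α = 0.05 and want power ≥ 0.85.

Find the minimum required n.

For power 0.85 need Φ(δ − z_{0.025}) = 0.85, so δ = z_{0.025} + z_{0.15} = 1.960 + 1.036 = 2.996.
(Ignoring the negligible lower-tail rejection probability gives the usual closed-form inversion.)
δ = d·√n ⇒ n = (δ/d)² = (2.996 / 0.77)² = 15.14.
Rounding up, n = 16.

n = 16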